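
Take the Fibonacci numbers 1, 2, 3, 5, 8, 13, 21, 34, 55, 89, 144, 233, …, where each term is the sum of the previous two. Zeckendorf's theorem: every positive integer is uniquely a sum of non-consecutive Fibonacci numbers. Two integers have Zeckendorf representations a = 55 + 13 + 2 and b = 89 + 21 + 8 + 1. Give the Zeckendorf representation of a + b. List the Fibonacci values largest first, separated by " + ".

144 + 34 + 8 + 3

The two numbers are 70 and 119, so their sum is 189.
take 144 (≤ 189); 189 − 144 = 45
take 34 (≤ 45); 45 − 34 = 11
take 8 (≤ 11); 11 − 8 = 3
take 3 (≤ 3); 3 − 3 = 0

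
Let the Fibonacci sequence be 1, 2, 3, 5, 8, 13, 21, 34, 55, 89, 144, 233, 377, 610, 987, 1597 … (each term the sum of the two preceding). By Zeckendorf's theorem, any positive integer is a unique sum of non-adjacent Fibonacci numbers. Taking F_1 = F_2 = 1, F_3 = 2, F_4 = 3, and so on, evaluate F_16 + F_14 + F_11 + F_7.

1466

F_16 + F_14 + F_11 + F_7 = 987 + 377 + 89 + 13 = 1466.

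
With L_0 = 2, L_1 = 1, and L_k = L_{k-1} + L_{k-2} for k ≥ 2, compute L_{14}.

843

Iterating the recurrence up to L_{9} = 76 and L_{8} = 47:
L_{10} = L_{9} + L_{8} = 76 + 47 = 123
L_{11} = L_{10} + L_{9} = 123 + 76 = 199
L_{12} = L_{11} + L_{10} = 199 + 123 = 322
L_{13} = L_{12} + L_{11} = 322 + 199 = 521
L_{14} = L_{13} + L_{12} = 521 + 322 = 843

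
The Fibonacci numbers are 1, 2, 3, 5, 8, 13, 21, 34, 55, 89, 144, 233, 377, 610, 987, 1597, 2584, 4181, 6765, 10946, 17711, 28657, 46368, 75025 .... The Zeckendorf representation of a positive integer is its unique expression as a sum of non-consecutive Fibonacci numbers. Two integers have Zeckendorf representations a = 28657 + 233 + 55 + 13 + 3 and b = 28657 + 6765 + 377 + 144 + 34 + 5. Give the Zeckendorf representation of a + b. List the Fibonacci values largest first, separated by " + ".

The two numbers are 28961 and 35982, so their sum is 64943.
Greedy algorithm:
64943 − 46368 = 18575
18575 − 17711 = 864
864 − 610 = 254
254 − 233 = 21
21 − 21 = 0

46368 + 17711 + 610 + 233 + 21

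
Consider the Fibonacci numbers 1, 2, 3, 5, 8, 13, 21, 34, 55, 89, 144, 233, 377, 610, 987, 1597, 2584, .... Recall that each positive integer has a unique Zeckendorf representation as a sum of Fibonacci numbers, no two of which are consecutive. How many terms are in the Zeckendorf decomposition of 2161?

6

2161: greatest Fibonacci not exceeding it is 1597, leaving 564
564: greatest Fibonacci not exceeding it is 377, leaving 187
187: greatest Fibonacci not exceeding it is 144, leaving 43
43: greatest Fibonacci not exceeding it is 34, leaving 9
9: greatest Fibonacci not exceeding it is 8, leaving 1
1: greatest Fibonacci not exceeding it is 1, leaving 0
2161 = 1597 + 377 + 144 + 34 + 8 + 1, which has 6 terms.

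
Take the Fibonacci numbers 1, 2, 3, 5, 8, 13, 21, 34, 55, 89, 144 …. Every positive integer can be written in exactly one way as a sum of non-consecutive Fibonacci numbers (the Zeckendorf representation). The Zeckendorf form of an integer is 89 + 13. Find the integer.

102

89 + 13 = 102.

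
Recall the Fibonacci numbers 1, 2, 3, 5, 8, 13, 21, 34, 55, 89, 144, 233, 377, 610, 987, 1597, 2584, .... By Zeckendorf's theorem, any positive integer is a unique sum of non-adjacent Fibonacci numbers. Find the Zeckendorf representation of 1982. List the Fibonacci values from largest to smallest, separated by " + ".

1597 + 377 + 8

subtract 1597 from 1982: 385 remains
subtract 377 from 385: 8 remains
subtract 8 from 8: 0 remains
So 1982 = 1597 + 377 + 8, with no two terms consecutive in the sequence.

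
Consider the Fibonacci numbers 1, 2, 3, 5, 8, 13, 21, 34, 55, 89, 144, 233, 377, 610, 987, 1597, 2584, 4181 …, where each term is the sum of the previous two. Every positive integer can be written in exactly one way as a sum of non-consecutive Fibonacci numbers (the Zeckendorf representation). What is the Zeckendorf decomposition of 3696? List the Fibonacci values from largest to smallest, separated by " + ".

2584 + 987 + 89 + 34 + 2

Greedy algorithm:
3696: greatest Fibonacci not exceeding it is 2584, leaving 1112
1112: greatest Fibonacci not exceeding it is 987, leaving 125
125: greatest Fibonacci not exceeding it is 89, leaving 36
36: greatest Fibonacci not exceeding it is 34, leaving 2
2: greatest Fibonacci not exceeding it is 2, leaving 0
So 3696 = 2584 + 987 + 89 + 34 + 2, with no two terms consecutive in the sequence.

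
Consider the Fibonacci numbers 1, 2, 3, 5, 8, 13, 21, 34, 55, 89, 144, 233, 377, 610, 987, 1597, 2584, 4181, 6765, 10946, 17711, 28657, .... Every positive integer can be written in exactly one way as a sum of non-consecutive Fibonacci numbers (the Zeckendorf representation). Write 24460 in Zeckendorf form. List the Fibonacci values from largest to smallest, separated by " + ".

17711 + 4181 + 1597 + 610 + 233 + 89 + 34 + 5

subtract 17711 from 24460: 6749 remains
subtract 4181 from 6749: 2568 remains
subtract 1597 from 2568: 971 remains
subtract 610 from 971: 361 remains
subtract 233 from 361: 128 remains
subtract 89 from 128: 39 remains
subtract 34 from 39: 5 remains
subtract 5 from 5: 0 remains
So 24460 = 17711 + 4181 + 1597 + 610 + 233 + 89 + 34 + 5, with no two terms consecutive in the sequence.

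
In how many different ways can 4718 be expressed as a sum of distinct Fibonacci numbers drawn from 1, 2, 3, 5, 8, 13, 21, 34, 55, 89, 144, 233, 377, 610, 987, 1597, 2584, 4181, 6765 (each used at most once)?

4718 = 4181+377+144+13+3 = 4181+377+144+13+2+1 = 4181+377+144+8+5+3 = … (57 more), for 60 in all.

60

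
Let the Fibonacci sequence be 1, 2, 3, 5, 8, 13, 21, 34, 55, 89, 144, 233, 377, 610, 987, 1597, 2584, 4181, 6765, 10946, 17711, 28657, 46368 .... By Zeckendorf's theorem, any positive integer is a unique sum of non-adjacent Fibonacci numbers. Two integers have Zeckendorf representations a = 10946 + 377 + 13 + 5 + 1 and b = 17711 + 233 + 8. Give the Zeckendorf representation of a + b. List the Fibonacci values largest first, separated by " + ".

The two numbers are 11342 and 17952, so their sum is 29294.
largest Fibonacci ≤ 29294 is 28657; 29294 − 28657 = 637
largest Fibonacci ≤ 637 is 610; 637 − 610 = 27
largest Fibonacci ≤ 27 is 21; 27 − 21 = 6
largest Fibonacci ≤ 6 is 5; 6 − 5 = 1
largest Fibonacci ≤ 1 is 1; 1 − 1 = 0

28657 + 610 + 21 + 5 + 1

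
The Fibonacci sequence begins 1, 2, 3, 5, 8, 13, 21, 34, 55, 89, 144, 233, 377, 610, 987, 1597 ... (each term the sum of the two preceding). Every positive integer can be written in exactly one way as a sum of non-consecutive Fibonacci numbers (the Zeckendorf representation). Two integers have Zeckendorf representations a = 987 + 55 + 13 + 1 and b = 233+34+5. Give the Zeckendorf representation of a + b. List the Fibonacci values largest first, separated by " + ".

987 + 233 + 89 + 13 + 5 + 1

The two numbers are 1056 and 272, so their sum is 1328.
Greedy algorithm:
1328 − 987 = 341
341 − 233 = 108
108 − 89 = 19
19 − 13 = 6
6 − 5 = 1
1 − 1 = 0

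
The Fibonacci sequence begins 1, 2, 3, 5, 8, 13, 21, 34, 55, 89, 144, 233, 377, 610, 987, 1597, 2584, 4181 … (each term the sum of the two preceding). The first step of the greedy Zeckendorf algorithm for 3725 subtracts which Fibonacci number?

2584

2584 ≤ 3725 < 4181, so the largest Fibonacci number not exceeding 3725 is 2584.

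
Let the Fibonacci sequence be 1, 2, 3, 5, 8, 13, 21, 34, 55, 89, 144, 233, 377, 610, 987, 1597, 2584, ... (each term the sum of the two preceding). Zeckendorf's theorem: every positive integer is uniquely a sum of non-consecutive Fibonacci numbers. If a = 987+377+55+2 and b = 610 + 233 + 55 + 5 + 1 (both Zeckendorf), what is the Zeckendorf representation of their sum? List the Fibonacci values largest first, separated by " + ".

1597 + 610 + 89 + 21 + 8

The two numbers are 1421 and 904, so their sum is 2325.
Greedily peel off the largest Fibonacci term at each step:
take 1597 (≤ 2325); 2325 − 1597 = 728
take 610 (≤ 728); 728 − 610 = 118
take 89 (≤ 118); 118 − 89 = 29
take 21 (≤ 29); 29 − 21 = 8
take 8 (≤ 8); 8 − 8 = 0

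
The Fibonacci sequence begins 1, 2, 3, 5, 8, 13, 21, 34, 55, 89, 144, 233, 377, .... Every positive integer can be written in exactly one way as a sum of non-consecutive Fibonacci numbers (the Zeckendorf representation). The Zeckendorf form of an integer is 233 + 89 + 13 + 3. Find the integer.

338

233 + 89 + 13 + 3 = 338.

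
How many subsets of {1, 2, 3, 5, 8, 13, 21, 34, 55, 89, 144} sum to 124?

Starting from the Zeckendorf form and repeatedly splitting a term F_k into F_{k−1} + F_{k−2} (when neither is already used) reaches every representation.
124 = 89+34+1 = 89+21+13+1 = 89+21+8+5+1 = 55+34+21+13+1 = 89+21+8+3+2+1 = … (2 more), for 7 in all.

7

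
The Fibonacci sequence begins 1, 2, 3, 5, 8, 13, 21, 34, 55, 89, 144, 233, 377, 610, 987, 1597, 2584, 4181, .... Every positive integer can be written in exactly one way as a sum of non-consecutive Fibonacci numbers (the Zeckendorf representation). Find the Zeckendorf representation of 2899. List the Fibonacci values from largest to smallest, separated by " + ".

2584 + 233 + 55 + 21 + 5 + 1

largest Fibonacci ≤ 2899 is 2584; 2899 − 2584 = 315
largest Fibonacci ≤ 315 is 233; 315 − 233 = 82
largest Fibonacci ≤ 82 is 55; 82 − 55 = 27
largest Fibonacci ≤ 27 is 21; 27 − 21 = 6
largest Fibonacci ≤ 6 is 5; 6 − 5 = 1
largest Fibonacci ≤ 1 is 1; 1 − 1 = 0
So 2899 = 2584 + 233 + 55 + 21 + 5 + 1, with no two terms consecutive in the sequence.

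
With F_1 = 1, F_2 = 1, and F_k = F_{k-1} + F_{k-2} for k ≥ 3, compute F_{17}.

Iterating the recurrence up to F_{9} = 34 and F_{8} = 21:
F_{10} = F_{9} + F_{8} = 34 + 21 = 55
F_{11} = F_{10} + F_{9} = 55 + 34 = 89
F_{12} = F_{11} + F_{10} = 89 + 55 = 144
F_{13} = F_{12} + F_{11} = 144 + 89 = 233
F_{14} = F_{13} + F_{12} = 233 + 144 = 377
F_{15} = F_{14} + F_{13} = 377 + 233 = 610
F_{16} = F_{15} + F_{14} = 610 + 377 = 987
F_{17} = F_{16} + F_{15} = 987 + 610 = 1597

1597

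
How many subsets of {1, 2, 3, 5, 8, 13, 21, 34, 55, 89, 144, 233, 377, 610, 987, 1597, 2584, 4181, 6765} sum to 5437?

Starting from the Zeckendorf form and repeatedly splitting a term F_k into F_{k−1} + F_{k−2} (when neither is already used) reaches every representation.
5437 = 4181+987+233+34+2 = 4181+987+233+21+13+2 = 4181+987+144+89+34+2 = … (29 more), for 32 in all.

32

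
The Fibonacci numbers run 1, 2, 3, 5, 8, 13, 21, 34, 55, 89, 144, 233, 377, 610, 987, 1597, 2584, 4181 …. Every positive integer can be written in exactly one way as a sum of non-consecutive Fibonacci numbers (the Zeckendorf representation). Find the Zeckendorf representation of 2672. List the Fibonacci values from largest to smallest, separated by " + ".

subtract 2584 from 2672: 88 remains
subtract 55 from 88: 33 remains
subtract 21 from 33: 12 remains
subtract 8 from 12: 4 remains
subtract 3 from 4: 1 remains
subtract 1 from 1: 0 remains
So 2672 = 2584 + 55 + 21 + 8 + 3 + 1, with no two terms consecutive in the sequence.

2584 + 55 + 21 + 8 + 3 + 1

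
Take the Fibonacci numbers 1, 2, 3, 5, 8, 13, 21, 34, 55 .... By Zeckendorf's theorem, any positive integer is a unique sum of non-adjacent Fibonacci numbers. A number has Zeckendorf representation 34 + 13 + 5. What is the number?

34 + 13 + 5 = 52.

52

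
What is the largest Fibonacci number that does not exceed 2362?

1597 ≤ 2362 < 2584, so the largest Fibonacci number not exceeding 2362 is 1597.

1597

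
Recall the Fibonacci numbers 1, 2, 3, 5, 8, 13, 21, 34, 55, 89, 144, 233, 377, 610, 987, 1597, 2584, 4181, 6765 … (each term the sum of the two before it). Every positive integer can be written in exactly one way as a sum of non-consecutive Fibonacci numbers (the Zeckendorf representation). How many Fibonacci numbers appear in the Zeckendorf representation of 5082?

5

5082 − 4181 = 901
901 − 610 = 291
291 − 233 = 58
58 − 55 = 3
3 − 3 = 0
5082 = 4181 + 610 + 233 + 55 + 3, which has 5 terms.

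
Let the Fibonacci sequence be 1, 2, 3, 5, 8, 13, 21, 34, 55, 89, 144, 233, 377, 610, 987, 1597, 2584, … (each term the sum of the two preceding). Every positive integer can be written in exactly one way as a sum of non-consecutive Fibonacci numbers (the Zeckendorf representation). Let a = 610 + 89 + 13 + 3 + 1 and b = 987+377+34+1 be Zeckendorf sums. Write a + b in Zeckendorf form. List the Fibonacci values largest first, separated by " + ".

1597 + 377 + 89 + 34 + 13 + 5

The two numbers are 716 and 1399, so their sum is 2115.
take 1597 (≤ 2115); 2115 − 1597 = 518
take 377 (≤ 518); 518 − 377 = 141
take 89 (≤ 141); 141 − 89 = 52
take 34 (≤ 52); 52 − 34 = 18
take 13 (≤ 18); 18 − 13 = 5
take 5 (≤ 5); 5 − 5 = 0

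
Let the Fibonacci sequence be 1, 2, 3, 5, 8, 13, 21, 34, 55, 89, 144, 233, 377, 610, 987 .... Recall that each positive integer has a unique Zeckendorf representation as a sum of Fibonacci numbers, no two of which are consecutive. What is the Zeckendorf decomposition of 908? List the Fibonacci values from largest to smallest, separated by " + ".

610 + 233 + 55 + 8 + 2

take 610 (≤ 908); 908 − 610 = 298
take 233 (≤ 298); 298 − 233 = 65
take 55 (≤ 65); 65 − 55 = 10
take 8 (≤ 10); 10 − 8 = 2
take 2 (≤ 2); 2 − 2 = 0
So 908 = 610 + 233 + 55 + 8 + 2, with no two terms consecutive in the sequence.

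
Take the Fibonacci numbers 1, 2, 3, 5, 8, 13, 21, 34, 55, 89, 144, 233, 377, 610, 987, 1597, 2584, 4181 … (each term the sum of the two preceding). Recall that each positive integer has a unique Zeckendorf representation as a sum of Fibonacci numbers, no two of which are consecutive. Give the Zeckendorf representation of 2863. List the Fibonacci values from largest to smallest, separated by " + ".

Greedy algorithm:
subtract 2584 from 2863: 279 remains
subtract 233 from 279: 46 remains
subtract 34 from 46: 12 remains
subtract 8 from 12: 4 remains
subtract 3 from 4: 1 remains
subtract 1 from 1: 0 remains
So 2863 = 2584 + 233 + 34 + 8 + 3 + 1, with no two terms consecutive in the sequence.

2584 + 233 + 34 + 8 + 3 + 1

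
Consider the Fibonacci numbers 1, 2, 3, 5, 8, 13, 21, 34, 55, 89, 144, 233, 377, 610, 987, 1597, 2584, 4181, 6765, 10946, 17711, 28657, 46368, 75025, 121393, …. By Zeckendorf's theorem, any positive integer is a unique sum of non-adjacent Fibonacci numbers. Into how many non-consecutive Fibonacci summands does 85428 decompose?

Greedily peel off the largest Fibonacci term at each step:
take 75025 (≤ 85428); 85428 − 75025 = 10403
take 6765 (≤ 10403); 10403 − 6765 = 3638
take 2584 (≤ 3638); 3638 − 2584 = 1054
take 987 (≤ 1054); 1054 − 987 = 67
take 55 (≤ 67); 67 − 55 = 12
take 8 (≤ 12); 12 − 8 = 4
take 3 (≤ 4); 4 − 3 = 1
take 1 (≤ 1); 1 − 1 = 0
85428 = 75025 + 6765 + 2584 + 987 + 55 + 8 + 3 + 1, which has 8 terms.

8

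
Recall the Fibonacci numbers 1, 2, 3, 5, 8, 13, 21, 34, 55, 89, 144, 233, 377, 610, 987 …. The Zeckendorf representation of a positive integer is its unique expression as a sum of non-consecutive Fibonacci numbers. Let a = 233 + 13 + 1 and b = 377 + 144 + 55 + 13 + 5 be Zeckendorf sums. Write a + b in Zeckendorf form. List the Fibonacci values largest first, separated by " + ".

The two numbers are 247 and 594, so their sum is 841.
take 610 (≤ 841); 841 − 610 = 231
take 144 (≤ 231); 231 − 144 = 87
take 55 (≤ 87); 87 − 55 = 32
take 21 (≤ 32); 32 − 21 = 11
take 8 (≤ 11); 11 − 8 = 3
take 3 (≤ 3); 3 − 3 = 0

610 + 144 + 55 + 21 + 8 + 3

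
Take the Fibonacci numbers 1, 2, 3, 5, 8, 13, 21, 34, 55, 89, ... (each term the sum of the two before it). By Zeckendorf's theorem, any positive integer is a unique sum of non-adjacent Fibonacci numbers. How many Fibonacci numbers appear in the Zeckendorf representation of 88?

5

Greedy algorithm:
88 − 55 = 33
33 − 21 = 12
12 − 8 = 4
4 − 3 = 1
1 − 1 = 0
88 = 55 + 21 + 8 + 3 + 1, which has 5 terms.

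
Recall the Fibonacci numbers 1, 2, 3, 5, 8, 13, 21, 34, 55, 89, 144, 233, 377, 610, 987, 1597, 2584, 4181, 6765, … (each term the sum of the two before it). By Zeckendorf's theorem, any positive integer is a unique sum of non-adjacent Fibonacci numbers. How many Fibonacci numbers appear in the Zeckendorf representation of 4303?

6

Greedy algorithm:
largest Fibonacci ≤ 4303 is 4181; 4303 − 4181 = 122
largest Fibonacci ≤ 122 is 89; 122 − 89 = 33
largest Fibonacci ≤ 33 is 21; 33 − 21 = 12
largest Fibonacci ≤ 12 is 8; 12 − 8 = 4
largest Fibonacci ≤ 4 is 3; 4 − 3 = 1
largest Fibonacci ≤ 1 is 1; 1 − 1 = 0
4303 = 4181 + 89 + 21 + 8 + 3 + 1, which has 6 terms.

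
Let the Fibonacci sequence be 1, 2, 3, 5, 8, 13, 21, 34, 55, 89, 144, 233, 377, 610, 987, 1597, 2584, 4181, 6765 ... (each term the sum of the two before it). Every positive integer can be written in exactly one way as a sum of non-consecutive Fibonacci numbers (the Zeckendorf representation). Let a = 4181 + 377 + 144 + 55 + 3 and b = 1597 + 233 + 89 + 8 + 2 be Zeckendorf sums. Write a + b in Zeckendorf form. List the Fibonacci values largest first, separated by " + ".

4181 + 1597 + 610 + 233 + 55 + 13

The two numbers are 4760 and 1929, so their sum is 6689.
Greedy algorithm:
subtract 4181 from 6689: 2508 remains
subtract 1597 from 2508: 911 remains
subtract 610 from 911: 301 remains
subtract 233 from 301: 68 remains
subtract 55 from 68: 13 remains
subtract 13 from 13: 0 remains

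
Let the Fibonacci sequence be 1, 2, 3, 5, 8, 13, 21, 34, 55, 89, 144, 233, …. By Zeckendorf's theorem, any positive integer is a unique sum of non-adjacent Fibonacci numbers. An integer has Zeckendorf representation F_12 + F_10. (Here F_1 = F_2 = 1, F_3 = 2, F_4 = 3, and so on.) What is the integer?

199

F_12 + F_10 = 144 + 55 = 199.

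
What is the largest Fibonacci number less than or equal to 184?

144 ≤ 184 < 233, so the largest Fibonacci number not exceeding 184 is 144.

144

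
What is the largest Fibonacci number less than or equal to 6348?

4181 ≤ 6348 < 6765, so the largest Fibonacci number not exceeding 6348 is 4181.

4181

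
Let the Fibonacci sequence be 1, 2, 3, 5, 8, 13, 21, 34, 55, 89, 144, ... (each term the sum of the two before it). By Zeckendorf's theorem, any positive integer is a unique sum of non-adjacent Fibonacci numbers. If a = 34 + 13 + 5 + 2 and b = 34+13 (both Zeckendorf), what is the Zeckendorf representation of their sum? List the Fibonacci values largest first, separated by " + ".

89 + 8 + 3 + 1

The two numbers are 54 and 47, so their sum is 101.
take 89 (≤ 101); 101 − 89 = 12
take 8 (≤ 12); 12 − 8 = 4
take 3 (≤ 4); 4 − 3 = 1
take 1 (≤ 1); 1 − 1 = 0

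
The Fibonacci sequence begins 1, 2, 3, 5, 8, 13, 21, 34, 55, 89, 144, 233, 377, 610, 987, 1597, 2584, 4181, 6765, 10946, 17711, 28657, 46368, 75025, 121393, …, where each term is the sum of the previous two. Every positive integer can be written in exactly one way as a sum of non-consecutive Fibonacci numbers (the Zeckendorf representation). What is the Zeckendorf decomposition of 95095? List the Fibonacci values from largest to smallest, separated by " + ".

75025 + 17711 + 1597 + 610 + 144 + 8

Greedy algorithm:
95095: greatest Fibonacci not exceeding it is 75025, leaving 20070
20070: greatest Fibonacci not exceeding it is 17711, leaving 2359
2359: greatest Fibonacci not exceeding it is 1597, leaving 762
762: greatest Fibonacci not exceeding it is 610, leaving 152
152: greatest Fibonacci not exceeding it is 144, leaving 8
8: greatest Fibonacci not exceeding it is 8, leaving 0
So 95095 = 75025 + 17711 + 1597 + 610 + 144 + 8, with no two terms consecutive in the sequence.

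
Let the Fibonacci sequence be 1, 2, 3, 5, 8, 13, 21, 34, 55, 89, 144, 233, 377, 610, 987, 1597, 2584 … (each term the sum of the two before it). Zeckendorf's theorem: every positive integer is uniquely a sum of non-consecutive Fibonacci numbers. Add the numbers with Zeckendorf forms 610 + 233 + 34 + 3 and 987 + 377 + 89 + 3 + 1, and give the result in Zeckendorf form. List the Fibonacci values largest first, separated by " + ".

1597 + 610 + 89 + 34 + 5 + 2

The two numbers are 880 and 1457, so their sum is 2337.
take 1597 (≤ 2337); 2337 − 1597 = 740
take 610 (≤ 740); 740 − 610 = 130
take 89 (≤ 130); 130 − 89 = 41
take 34 (≤ 41); 41 − 34 = 7
take 5 (≤ 7); 7 − 5 = 2
take 2 (≤ 2); 2 − 2 = 0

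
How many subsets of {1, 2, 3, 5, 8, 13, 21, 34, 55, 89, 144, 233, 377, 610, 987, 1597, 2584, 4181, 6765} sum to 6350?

Starting from the Zeckendorf form and repeatedly splitting a term F_k into F_{k−1} + F_{k−2} (when neither is already used) reaches every representation.
6350 = 4181+1597+377+144+34+13+3+1 = 4181+1597+377+144+34+8+5+3+1 = 4181+1597+377+89+55+34+13+3+1 = 4181+987+610+377+144+34+13+3+1 = … (23 more), for 27 in all.

27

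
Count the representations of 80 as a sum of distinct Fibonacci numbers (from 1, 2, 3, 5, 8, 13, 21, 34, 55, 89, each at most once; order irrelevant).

Each representation comes from the Zeckendorf form by replacing some F_k with F_{k−1} + F_{k−2} where possible.
80 = 55+21+3+1 = 55+13+8+3+1 = 34+21+13+8+3+1 — 3 representations.

3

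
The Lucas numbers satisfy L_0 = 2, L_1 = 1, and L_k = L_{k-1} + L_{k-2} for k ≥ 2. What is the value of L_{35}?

20633239

Iterating the recurrence up to L_{29} = 1149851 and L_{28} = 710647:
L_{30} = L_{29} + L_{28} = 1149851 + 710647 = 1860498
L_{31} = L_{30} + L_{29} = 1860498 + 1149851 = 3010349
L_{32} = L_{31} + L_{30} = 3010349 + 1860498 = 4870847
L_{33} = L_{32} + L_{31} = 4870847 + 3010349 = 7881196
L_{34} = L_{33} + L_{32} = 7881196 + 4870847 = 12752043
L_{35} = L_{34} + L_{33} = 12752043 + 7881196 = 20633239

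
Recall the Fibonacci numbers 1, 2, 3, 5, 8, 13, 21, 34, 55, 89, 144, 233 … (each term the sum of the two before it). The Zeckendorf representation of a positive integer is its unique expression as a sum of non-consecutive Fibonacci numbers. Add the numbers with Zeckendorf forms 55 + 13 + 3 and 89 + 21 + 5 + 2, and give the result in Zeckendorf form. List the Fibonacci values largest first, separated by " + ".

144 + 34 + 8 + 2

The two numbers are 71 and 117, so their sum is 188.
Greedy algorithm:
144 ≤ 188 < 233, so take 144; remainder 44
34 ≤ 44 < 55, so take 34; remainder 10
8 ≤ 10 < 13, so take 8; remainder 2
2 ≤ 2 < 3, so take 2; remainder 0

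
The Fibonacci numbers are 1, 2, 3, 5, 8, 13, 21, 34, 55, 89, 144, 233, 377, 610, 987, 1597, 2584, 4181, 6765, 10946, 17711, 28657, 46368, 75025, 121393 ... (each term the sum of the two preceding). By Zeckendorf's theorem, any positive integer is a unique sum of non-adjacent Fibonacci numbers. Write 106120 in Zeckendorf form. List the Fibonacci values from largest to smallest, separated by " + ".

75025 + 28657 + 1597 + 610 + 144 + 55 + 21 + 8 + 3

Greedily peel off the largest Fibonacci term at each step:
take 75025 (≤ 106120); 106120 − 75025 = 31095
take 28657 (≤ 31095); 31095 − 28657 = 2438
take 1597 (≤ 2438); 2438 − 1597 = 841
take 610 (≤ 841); 841 − 610 = 231
take 144 (≤ 231); 231 − 144 = 87
take 55 (≤ 87); 87 − 55 = 32
take 21 (≤ 32); 32 − 21 = 11
take 8 (≤ 11); 11 − 8 = 3
take 3 (≤ 3); 3 − 3 = 0
So 106120 = 75025 + 28657 + 1597 + 610 + 144 + 55 + 21 + 8 + 3, with no two terms consecutive in the sequence.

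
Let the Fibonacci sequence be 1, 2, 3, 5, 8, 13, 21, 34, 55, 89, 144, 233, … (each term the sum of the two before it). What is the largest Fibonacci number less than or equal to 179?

144

144 ≤ 179 < 233, so the largest Fibonacci number not exceeding 179 is 144.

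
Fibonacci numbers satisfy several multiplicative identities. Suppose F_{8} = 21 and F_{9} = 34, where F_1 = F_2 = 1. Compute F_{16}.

By the doubling identity F_{2k} = F_k(2F_{k+1} − F_k): F_{16} = 21·(2·34 − 21) = 21·47 = 987.

987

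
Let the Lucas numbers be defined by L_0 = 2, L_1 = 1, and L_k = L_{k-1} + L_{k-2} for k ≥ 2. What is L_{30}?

1860498

Iterating the recurrence up to L_{22} = 39603 and L_{21} = 24476:
L_{23} = L_{22} + L_{21} = 39603 + 24476 = 64079
L_{24} = L_{23} + L_{22} = 64079 + 39603 = 103682
L_{25} = L_{24} + L_{23} = 103682 + 64079 = 167761
L_{26} = L_{25} + L_{24} = 167761 + 103682 = 271443
L_{27} = L_{26} + L_{25} = 271443 + 167761 = 439204
L_{28} = L_{27} + L_{26} = 439204 + 271443 = 710647
L_{29} = L_{28} + L_{27} = 710647 + 439204 = 1149851
L_{30} = L_{29} + L_{28} = 1149851 + 710647 = 1860498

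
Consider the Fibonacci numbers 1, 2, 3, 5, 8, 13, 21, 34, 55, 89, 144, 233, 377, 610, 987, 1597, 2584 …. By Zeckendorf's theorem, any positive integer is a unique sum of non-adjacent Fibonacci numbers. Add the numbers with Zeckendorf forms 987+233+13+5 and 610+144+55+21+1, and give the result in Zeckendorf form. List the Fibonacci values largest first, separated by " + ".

1597 + 377 + 89 + 5 + 1

The two numbers are 1238 and 831, so their sum is 2069.
Greedy algorithm:
largest Fibonacci ≤ 2069 is 1597; 2069 − 1597 = 472
largest Fibonacci ≤ 472 is 377; 472 − 377 = 95
largest Fibonacci ≤ 95 is 89; 95 − 89 = 6
largest Fibonacci ≤ 6 is 5; 6 − 5 = 1
largest Fibonacci ≤ 1 is 1; 1 − 1 = 0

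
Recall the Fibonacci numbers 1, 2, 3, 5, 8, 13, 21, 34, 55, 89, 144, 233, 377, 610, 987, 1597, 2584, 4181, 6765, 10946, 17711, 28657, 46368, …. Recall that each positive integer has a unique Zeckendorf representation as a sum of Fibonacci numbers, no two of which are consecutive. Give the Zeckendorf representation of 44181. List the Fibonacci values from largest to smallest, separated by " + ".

Greedily peel off the largest Fibonacci term at each step:
subtract 28657 from 44181: 15524 remains
subtract 10946 from 15524: 4578 remains
subtract 4181 from 4578: 397 remains
subtract 377 from 397: 20 remains
subtract 13 from 20: 7 remains
subtract 5 from 7: 2 remains
subtract 2 from 2: 0 remains
So 44181 = 28657 + 10946 + 4181 + 377 + 13 + 5 + 2, with no two terms consecutive in the sequence.

28657 + 10946 + 4181 + 377 + 13 + 5 + 2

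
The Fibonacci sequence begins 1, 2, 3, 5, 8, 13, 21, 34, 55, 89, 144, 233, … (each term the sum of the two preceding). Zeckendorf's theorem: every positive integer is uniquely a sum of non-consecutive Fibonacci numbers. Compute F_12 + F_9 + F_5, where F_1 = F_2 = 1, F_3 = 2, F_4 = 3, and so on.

183

F_12 + F_9 + F_5 = 144 + 34 + 5 = 183.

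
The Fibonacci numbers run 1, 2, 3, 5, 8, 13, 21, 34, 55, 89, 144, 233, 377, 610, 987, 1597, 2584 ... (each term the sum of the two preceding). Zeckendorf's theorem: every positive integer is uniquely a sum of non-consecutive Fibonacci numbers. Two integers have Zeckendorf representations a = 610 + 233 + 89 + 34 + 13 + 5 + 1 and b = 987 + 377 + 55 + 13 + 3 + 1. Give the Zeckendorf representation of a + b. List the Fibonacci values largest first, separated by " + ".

The two numbers are 985 and 1436, so their sum is 2421.
Greedy algorithm:
2421: greatest Fibonacci not exceeding it is 1597, leaving 824
824: greatest Fibonacci not exceeding it is 610, leaving 214
214: greatest Fibonacci not exceeding it is 144, leaving 70
70: greatest Fibonacci not exceeding it is 55, leaving 15
15: greatest Fibonacci not exceeding it is 13, leaving 2
2: greatest Fibonacci not exceeding it is 2, leaving 0

1597 + 610 + 144 + 55 + 13 + 2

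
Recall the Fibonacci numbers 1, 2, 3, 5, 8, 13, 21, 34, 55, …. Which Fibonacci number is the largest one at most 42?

34

34 ≤ 42 < 55, so the largest Fibonacci number not exceeding 42 is 34.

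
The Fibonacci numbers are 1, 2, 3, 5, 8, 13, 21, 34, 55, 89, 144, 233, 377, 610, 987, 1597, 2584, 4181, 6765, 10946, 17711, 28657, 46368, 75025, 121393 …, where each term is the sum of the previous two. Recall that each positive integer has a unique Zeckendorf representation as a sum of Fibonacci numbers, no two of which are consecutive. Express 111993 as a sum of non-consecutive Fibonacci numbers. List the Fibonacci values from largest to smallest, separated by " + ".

75025 + 28657 + 6765 + 987 + 377 + 144 + 34 + 3 + 1

75025 ≤ 111993 < 121393, so take 75025; remainder 36968
28657 ≤ 36968 < 46368, so take 28657; remainder 8311
6765 ≤ 8311 < 10946, so take 6765; remainder 1546
987 ≤ 1546 < 1597, so take 987; remainder 559
377 ≤ 559 < 610, so take 377; remainder 182
144 ≤ 182 < 233, so take 144; remainder 38
34 ≤ 38 < 55, so take 34; remainder 4
3 ≤ 4 < 5, so take 3; remainder 1
1 ≤ 1 < 2, so take 1; remainder 0
So 111993 = 75025 + 28657 + 6765 + 987 + 377 + 144 + 34 + 3 + 1, with no two terms consecutive in the sequence.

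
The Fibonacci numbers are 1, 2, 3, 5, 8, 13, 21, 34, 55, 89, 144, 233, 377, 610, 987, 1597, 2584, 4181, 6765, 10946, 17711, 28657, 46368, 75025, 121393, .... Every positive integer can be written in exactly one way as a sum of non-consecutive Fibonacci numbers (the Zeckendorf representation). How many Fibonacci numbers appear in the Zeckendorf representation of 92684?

largest Fibonacci ≤ 92684 is 75025; 92684 − 75025 = 17659
largest Fibonacci ≤ 17659 is 10946; 17659 − 10946 = 6713
largest Fibonacci ≤ 6713 is 4181; 6713 − 4181 = 2532
largest Fibonacci ≤ 2532 is 1597; 2532 − 1597 = 935
largest Fibonacci ≤ 935 is 610; 935 − 610 = 325
largest Fibonacci ≤ 325 is 233; 325 − 233 = 92
largest Fibonacci ≤ 92 is 89; 92 − 89 = 3
largest Fibonacci ≤ 3 is 3; 3 − 3 = 0
92684 = 75025 + 10946 + 4181 + 1597 + 610 + 233 + 89 + 3, which has 8 terms.

8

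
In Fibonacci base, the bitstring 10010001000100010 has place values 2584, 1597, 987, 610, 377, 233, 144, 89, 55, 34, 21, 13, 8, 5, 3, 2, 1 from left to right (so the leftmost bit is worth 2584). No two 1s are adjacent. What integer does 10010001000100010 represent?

3298

Summing the place values of the 1 bits: 2584 + 610 + 89 + 13 + 2 = 3298.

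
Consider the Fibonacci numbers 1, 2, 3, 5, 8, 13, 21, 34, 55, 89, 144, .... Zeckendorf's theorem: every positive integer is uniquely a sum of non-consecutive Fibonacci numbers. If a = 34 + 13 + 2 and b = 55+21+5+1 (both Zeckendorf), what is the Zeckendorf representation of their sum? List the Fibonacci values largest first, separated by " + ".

89 + 34 + 8

The two numbers are 49 and 82, so their sum is 131.
Greedily peel off the largest Fibonacci term at each step:
take 89 (≤ 131); 131 − 89 = 42
take 34 (≤ 42); 42 − 34 = 8
take 8 (≤ 8); 8 − 8 = 0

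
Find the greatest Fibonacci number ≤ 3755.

2584

2584 ≤ 3755 < 4181, so the largest Fibonacci number not exceeding 3755 is 2584.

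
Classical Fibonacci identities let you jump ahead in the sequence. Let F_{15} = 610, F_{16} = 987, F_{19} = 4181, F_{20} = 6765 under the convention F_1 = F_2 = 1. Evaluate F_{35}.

9227465

By the addition formula F_{m+n} = F_m F_{n+1} + F_{m−1} F_n with m=16, n=19: F_{35} = 987·6765 + 610·4181 = 6677055 + 2550410 = 9227465.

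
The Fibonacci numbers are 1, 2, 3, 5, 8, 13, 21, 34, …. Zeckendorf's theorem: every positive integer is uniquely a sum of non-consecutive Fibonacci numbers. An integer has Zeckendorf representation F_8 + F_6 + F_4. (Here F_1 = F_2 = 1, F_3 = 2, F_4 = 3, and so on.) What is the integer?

F_8 + F_6 + F_4 = 21 + 8 + 3 = 32.

32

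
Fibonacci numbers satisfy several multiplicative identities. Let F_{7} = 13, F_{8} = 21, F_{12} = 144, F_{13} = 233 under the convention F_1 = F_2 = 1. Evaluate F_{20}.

6765

By the addition formula F_{m+n} = F_m F_{n+1} + F_{m−1} F_n with m=8, n=12: F_{20} = 21·233 + 13·144 = 4893 + 1872 = 6765.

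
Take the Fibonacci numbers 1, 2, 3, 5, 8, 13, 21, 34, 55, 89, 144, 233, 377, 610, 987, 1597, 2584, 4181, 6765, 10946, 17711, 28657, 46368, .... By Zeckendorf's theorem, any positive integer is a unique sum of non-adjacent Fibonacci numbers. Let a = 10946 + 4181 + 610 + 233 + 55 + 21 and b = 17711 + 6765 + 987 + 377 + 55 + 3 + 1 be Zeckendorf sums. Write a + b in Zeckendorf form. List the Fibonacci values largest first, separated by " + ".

28657 + 10946 + 1597 + 610 + 89 + 34 + 8 + 3 + 1

The two numbers are 16046 and 25899, so their sum is 41945.
Greedy algorithm:
largest Fibonacci ≤ 41945 is 28657; 41945 − 28657 = 13288
largest Fibonacci ≤ 13288 is 10946; 13288 − 10946 = 2342
largest Fibonacci ≤ 2342 is 1597; 2342 − 1597 = 745
largest Fibonacci ≤ 745 is 610; 745 − 610 = 135
largest Fibonacci ≤ 135 is 89; 135 − 89 = 46
largest Fibonacci ≤ 46 is 34; 46 − 34 = 12
largest Fibonacci ≤ 12 is 8; 12 − 8 = 4
largest Fibonacci ≤ 4 is 3; 4 − 3 = 1
largest Fibonacci ≤ 1 is 1; 1 − 1 = 0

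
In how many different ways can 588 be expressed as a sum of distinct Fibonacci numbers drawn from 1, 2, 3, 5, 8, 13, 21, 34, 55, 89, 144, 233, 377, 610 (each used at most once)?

Each representation comes from the Zeckendorf form by replacing some F_k with F_{k−1} + F_{k−2} where possible.
588 = 377+144+55+8+3+1 = 377+144+34+21+8+3+1 = 377+89+55+34+21+8+3+1 = … (1 more), for 4 in all.

4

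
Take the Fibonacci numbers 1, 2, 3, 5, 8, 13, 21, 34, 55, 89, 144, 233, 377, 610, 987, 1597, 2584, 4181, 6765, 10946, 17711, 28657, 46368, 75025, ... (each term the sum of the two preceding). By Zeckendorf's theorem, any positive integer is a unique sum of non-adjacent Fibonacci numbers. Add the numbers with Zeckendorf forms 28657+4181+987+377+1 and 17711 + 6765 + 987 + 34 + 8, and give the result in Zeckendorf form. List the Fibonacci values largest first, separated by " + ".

The two numbers are 34203 and 25505, so their sum is 59708.
Repeatedly subtract the largest Fibonacci number that fits:
largest Fibonacci ≤ 59708 is 46368; 59708 − 46368 = 13340
largest Fibonacci ≤ 13340 is 10946; 13340 − 10946 = 2394
largest Fibonacci ≤ 2394 is 1597; 2394 − 1597 = 797
largest Fibonacci ≤ 797 is 610; 797 − 610 = 187
largest Fibonacci ≤ 187 is 144; 187 − 144 = 43
largest Fibonacci ≤ 43 is 34; 43 − 34 = 9
largest Fibonacci ≤ 9 is 8; 9 − 8 = 1
largest Fibonacci ≤ 1 is 1; 1 − 1 = 0

46368 + 10946 + 1597 + 610 + 144 + 34 + 8 + 1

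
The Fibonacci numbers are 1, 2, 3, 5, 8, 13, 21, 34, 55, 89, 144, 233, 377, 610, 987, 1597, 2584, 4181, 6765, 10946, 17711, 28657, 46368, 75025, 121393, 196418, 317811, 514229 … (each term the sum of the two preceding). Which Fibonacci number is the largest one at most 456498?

317811 ≤ 456498 < 514229, so the largest Fibonacci number not exceeding 456498 is 317811.

317811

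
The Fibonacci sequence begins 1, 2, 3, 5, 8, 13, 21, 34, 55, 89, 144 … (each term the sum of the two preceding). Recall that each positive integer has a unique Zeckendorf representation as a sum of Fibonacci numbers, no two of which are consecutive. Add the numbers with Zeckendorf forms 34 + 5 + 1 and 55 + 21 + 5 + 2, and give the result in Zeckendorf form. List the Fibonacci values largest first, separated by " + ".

The two numbers are 40 and 83, so their sum is 123.
Greedy algorithm:
89 ≤ 123 < 144, so take 89; remainder 34
34 ≤ 34 < 55, so take 34; remainder 0

89 + 34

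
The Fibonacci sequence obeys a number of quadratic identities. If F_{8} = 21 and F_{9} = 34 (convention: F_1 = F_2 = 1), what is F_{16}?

987

By the doubling identity F_{2k} = F_k(2F_{k+1} − F_k): F_{16} = 21·(2·34 − 21) = 21·47 = 987.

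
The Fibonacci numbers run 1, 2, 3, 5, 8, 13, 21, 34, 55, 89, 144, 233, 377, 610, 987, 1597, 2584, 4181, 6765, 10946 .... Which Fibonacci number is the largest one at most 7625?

6765

6765 ≤ 7625 < 10946, so the largest Fibonacci number not exceeding 7625 is 6765.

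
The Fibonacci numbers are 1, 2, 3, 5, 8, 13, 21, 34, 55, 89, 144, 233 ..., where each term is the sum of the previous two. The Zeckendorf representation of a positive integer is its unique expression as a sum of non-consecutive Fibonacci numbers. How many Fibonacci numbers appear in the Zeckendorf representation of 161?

take 144 (≤ 161); 161 − 144 = 17
take 13 (≤ 17); 17 − 13 = 4
take 3 (≤ 4); 4 − 3 = 1
take 1 (≤ 1); 1 − 1 = 0
161 = 144 + 13 + 3 + 1, which has 4 terms.

4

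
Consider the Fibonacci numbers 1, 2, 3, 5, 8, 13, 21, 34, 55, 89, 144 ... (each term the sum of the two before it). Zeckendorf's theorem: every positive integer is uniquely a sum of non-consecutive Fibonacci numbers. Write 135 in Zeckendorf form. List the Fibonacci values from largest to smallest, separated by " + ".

135 − 89 = 46
46 − 34 = 12
12 − 8 = 4
4 − 3 = 1
1 − 1 = 0
So 135 = 89 + 34 + 8 + 3 + 1, with no two terms consecutive in the sequence.

89 + 34 + 8 + 3 + 1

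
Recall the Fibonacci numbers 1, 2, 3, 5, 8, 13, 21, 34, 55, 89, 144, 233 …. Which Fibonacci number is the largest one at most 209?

144

144 ≤ 209 < 233, so the largest Fibonacci number not exceeding 209 is 144.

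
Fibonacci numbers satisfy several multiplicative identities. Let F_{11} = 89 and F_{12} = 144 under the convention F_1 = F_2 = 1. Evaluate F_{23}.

By F_{2k+1} = F_k² + F_{k+1}²: F_{23} = 89² + 144² = 7921 + 20736 = 28657.

28657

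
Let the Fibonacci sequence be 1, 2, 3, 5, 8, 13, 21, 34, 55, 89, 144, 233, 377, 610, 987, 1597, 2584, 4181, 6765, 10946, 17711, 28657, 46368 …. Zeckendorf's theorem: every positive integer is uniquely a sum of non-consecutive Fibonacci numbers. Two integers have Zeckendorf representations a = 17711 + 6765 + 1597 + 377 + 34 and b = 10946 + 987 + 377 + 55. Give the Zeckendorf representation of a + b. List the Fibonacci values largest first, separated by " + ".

The two numbers are 26484 and 12365, so their sum is 38849.
Greedily peel off the largest Fibonacci term at each step:
38849 − 28657 = 10192
10192 − 6765 = 3427
3427 − 2584 = 843
843 − 610 = 233
233 − 233 = 0

28657 + 6765 + 2584 + 610 + 233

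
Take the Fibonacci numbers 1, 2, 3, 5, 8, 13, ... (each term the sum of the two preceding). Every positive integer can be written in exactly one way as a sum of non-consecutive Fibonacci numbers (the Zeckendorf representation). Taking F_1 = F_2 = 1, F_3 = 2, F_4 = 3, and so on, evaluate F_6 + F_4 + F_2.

F_6 + F_4 + F_2 = 8 + 3 + 1 = 12.

12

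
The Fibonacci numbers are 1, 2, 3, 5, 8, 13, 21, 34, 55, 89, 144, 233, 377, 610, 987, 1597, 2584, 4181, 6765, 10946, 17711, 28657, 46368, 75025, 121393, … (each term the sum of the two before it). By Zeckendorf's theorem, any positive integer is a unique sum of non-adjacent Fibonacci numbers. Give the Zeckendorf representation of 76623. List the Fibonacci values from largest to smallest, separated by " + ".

75025 + 1597 + 1

Greedy algorithm:
76623 − 75025 = 1598
1598 − 1597 = 1
1 − 1 = 0
So 76623 = 75025 + 1597 + 1, with no two terms consecutive in the sequence.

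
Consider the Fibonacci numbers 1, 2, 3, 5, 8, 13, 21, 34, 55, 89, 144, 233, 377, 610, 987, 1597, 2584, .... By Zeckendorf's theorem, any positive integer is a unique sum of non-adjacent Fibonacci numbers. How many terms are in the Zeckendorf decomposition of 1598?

largest Fibonacci ≤ 1598 is 1597; 1598 − 1597 = 1
largest Fibonacci ≤ 1 is 1; 1 − 1 = 0
1598 = 1597 + 1, which has 2 terms.

2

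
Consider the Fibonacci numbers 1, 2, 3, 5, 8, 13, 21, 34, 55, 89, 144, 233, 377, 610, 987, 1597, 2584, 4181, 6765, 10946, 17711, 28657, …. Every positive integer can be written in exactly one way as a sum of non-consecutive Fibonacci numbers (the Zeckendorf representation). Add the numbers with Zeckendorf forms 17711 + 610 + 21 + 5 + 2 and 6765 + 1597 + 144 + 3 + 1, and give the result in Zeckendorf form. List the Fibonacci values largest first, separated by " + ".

17711 + 6765 + 1597 + 610 + 144 + 21 + 8 + 3

The two numbers are 18349 and 8510, so their sum is 26859.
Repeatedly subtract the largest Fibonacci number that fits:
subtract 17711 from 26859: 9148 remains
subtract 6765 from 9148: 2383 remains
subtract 1597 from 2383: 786 remains
subtract 610 from 786: 176 remains
subtract 144 from 176: 32 remains
subtract 21 from 32: 11 remains
subtract 8 from 11: 3 remains
subtract 3 from 3: 0 remains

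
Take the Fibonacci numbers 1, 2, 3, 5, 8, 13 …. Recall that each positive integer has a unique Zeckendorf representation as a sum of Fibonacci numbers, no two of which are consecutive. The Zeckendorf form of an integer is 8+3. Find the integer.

11

8+3 = 11.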